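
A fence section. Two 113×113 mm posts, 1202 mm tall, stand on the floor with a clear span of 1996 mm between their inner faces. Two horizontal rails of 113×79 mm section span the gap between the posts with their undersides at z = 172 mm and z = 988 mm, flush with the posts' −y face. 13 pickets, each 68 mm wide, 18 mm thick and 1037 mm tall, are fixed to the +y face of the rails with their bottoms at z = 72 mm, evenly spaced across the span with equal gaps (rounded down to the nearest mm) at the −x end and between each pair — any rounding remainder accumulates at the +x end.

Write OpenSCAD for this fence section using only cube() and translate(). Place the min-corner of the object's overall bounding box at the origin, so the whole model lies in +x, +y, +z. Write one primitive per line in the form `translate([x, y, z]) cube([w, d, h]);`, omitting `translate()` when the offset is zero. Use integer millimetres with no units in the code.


cube([113, 113, 1202]);
translate([2109, 0, 0]) cube([113, 113, 1202]);
translate([113, 0, 172]) cube([1996, 113, 79]);
translate([113, 0, 988]) cube([1996, 113, 79]);
translate([192, 113, 72]) cube([68, 18, 1037]);
translate([339, 113, 72]) cube([68, 18, 1037]);
translate([486, 113, 72]) cube([68, 18, 1037]);
translate([633, 113, 72]) cube([68, 18, 1037]);
translate([780, 113, 72]) cube([68, 18, 1037]);
translate([927, 113, 72]) cube([68, 18, 1037]);
translate([1074, 113, 72]) cube([68, 18, 1037]);
translate([1221, 113, 72]) cube([68, 18, 1037]);
translate([1368, 113, 72]) cube([68, 18, 1037]);
translate([1515, 113, 72]) cube([68, 18, 1037]);
translate([1662, 113, 72]) cube([68, 18, 1037]);
translate([1809, 113, 72]) cube([68, 18, 1037]);
translate([1956, 113, 72]) cube([68, 18, 1037]);


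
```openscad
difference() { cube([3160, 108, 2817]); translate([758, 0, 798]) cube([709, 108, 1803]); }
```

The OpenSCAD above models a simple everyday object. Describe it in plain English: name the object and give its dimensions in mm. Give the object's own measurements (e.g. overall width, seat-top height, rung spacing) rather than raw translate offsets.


A wall 3160 mm long (x), 108 mm thick (y), 2817 mm tall, with a rectangular window opening cut through it. The opening is 709 mm wide and 1803 mm tall; its sill is at z = 798 mm and its near (−x) edge is 758 mm from the wall's −x end. The opening passes through the full wall thickness.


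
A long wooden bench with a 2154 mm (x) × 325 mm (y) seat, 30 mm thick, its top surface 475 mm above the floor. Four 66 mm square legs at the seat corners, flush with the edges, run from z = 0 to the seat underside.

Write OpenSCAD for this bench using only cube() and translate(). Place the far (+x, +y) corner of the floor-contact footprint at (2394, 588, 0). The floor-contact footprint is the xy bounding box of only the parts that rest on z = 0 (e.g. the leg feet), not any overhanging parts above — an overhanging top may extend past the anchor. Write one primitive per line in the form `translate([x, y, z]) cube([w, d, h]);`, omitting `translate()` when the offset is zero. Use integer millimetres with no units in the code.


translate([240, 263, 445]) cube([2154, 325, 30]);
translate([240, 263, 0]) cube([66, 66, 445]);
translate([240, 522, 0]) cube([66, 66, 445]);
translate([2328, 263, 0]) cube([66, 66, 445]);
translate([2328, 522, 0]) cube([66, 66, 445]);


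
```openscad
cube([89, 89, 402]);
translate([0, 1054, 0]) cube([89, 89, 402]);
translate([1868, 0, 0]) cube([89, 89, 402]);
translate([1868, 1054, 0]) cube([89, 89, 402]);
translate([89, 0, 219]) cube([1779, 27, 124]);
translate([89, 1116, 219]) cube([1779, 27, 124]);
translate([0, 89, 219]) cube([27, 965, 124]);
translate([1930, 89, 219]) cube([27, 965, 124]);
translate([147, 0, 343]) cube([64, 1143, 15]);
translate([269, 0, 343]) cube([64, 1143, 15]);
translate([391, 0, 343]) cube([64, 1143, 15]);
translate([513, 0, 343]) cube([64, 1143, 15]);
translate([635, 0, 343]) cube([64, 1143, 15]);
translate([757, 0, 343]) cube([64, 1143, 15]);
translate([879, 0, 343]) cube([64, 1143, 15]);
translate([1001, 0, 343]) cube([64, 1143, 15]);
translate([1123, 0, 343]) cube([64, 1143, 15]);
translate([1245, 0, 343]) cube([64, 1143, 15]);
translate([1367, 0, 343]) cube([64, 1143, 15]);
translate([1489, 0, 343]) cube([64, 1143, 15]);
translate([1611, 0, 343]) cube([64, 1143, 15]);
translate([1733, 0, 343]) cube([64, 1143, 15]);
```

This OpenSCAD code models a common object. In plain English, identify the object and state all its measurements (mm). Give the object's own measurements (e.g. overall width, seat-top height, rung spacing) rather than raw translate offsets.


A bed frame 1957 mm long (x) by 1143 mm wide (y). Four 89×89 mm corner posts, 402 mm tall, at the corners of the footprint. Four rails of 27 mm thickness and 124 mm height run between adjacent posts with their undersides at z = 219 mm, their outer faces flush with the outside of the frame (the two x-running rails run between the posts' inner faces; the two y-running rails run between the posts' inner faces). 14 slats, each 64 mm wide (x) and 15 mm thick, lie across the top of the two x-running rails, running the full 1143 mm width of the frame in y; along x they sit between the end posts with a 58 mm gap after the −x posts and between neighbouring slats, leaving 71 mm before the +x posts.


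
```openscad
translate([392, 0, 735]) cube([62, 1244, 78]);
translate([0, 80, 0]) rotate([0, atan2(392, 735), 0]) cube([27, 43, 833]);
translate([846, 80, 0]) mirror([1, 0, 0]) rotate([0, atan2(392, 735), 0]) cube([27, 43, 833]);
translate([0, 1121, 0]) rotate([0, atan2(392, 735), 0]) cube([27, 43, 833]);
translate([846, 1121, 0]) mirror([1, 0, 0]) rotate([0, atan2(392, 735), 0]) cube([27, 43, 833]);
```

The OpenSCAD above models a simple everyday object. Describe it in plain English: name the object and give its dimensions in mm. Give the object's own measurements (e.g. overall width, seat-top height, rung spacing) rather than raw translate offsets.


A sawhorse. A 62×1244×78 mm beam (x, y, z) sits on two A-frame leg pairs. Each pair is two raked legs of 27×43 mm section (43 mm along y) splaying symmetrically in x. Each leg rises 735 mm vertically over 392 mm of horizontal reach and is 833 mm long along its own axis. Every leg's outer bottom edge rests on the floor and its outer top edge meets a bottom edge of the beam — the left legs (tilting toward +x) meet the beam's −x bottom edge, the right legs (their mirror images, tilting toward −x) meet its +x bottom edge — so the leg tops tuck under the beam, the beam's underside is 735 mm above the floor, and the feet are 846 mm apart outside-to-outside with the beam centred between them. The two leg pairs are set in 80 mm from either end of the beam.


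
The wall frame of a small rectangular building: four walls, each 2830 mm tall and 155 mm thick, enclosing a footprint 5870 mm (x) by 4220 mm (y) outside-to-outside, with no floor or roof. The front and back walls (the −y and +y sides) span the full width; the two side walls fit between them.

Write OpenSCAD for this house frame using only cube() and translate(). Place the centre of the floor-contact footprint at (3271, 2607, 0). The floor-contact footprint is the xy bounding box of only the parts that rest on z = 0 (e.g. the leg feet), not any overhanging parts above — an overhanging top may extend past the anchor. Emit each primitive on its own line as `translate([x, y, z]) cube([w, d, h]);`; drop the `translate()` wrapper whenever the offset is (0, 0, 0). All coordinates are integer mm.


translate([336, 497, 0]) cube([5870, 155, 2830]);
translate([336, 4562, 0]) cube([5870, 155, 2830]);
translate([336, 652, 0]) cube([155, 3910, 2830]);
translate([6051, 652, 0]) cube([155, 3910, 2830]);


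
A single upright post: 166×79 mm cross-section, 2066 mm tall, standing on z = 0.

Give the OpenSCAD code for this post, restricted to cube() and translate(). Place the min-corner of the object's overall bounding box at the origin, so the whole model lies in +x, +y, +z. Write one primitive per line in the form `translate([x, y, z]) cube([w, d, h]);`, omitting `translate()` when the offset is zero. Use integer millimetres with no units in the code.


cube([166, 79, 2066]);


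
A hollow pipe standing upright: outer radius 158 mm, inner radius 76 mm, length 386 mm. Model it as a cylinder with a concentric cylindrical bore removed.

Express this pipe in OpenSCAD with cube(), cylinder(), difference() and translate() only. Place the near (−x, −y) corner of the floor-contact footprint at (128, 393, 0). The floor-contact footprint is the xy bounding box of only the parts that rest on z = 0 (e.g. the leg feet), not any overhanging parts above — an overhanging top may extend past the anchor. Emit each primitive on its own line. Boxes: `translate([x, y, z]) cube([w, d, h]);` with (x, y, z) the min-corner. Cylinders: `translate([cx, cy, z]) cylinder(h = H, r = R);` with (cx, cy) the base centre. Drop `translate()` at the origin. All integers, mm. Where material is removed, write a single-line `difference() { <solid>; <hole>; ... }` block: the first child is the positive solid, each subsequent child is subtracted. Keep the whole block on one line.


difference() { translate([286, 551, 0]) cylinder(h = 386, r = 158); translate([286, 551, 0]) cylinder(h = 386, r = 76); }


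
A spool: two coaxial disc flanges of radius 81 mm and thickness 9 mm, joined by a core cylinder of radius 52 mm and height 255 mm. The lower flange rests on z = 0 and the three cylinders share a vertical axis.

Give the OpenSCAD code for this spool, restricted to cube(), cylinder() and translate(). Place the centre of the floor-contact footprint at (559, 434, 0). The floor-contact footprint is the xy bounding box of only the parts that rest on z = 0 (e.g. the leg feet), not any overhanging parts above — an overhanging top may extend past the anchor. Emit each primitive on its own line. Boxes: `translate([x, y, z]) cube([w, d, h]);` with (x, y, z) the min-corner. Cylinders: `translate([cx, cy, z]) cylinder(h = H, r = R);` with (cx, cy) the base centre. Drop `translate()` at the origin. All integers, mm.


translate([559, 434, 0]) cylinder(h = 9, r = 81);
translate([559, 434, 9]) cylinder(h = 255, r = 52);
translate([559, 434, 264]) cylinder(h = 9, r = 81);


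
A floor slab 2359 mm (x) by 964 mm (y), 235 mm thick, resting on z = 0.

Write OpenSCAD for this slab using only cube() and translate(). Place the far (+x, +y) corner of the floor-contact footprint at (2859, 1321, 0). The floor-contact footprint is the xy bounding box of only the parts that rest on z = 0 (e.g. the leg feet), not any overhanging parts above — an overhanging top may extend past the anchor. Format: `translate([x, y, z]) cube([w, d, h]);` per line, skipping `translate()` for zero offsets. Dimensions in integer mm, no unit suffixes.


translate([500, 357, 0]) cube([2359, 964, 235]);


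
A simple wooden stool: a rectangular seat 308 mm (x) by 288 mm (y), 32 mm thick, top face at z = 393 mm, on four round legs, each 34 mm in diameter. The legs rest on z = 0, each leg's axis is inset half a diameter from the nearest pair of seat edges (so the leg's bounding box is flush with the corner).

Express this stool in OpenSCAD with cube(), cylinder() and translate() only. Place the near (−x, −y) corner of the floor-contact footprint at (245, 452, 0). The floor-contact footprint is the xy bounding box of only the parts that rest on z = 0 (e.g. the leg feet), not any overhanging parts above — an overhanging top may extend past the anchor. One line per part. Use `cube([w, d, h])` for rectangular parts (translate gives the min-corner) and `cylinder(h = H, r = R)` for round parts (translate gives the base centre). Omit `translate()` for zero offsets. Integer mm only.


translate([245, 452, 361]) cube([308, 288, 32]);
translate([262, 469, 0]) cylinder(h = 361, r = 17);
translate([536, 469, 0]) cylinder(h = 361, r = 17);
translate([262, 723, 0]) cylinder(h = 361, r = 17);
translate([536, 723, 0]) cylinder(h = 361, r = 17);


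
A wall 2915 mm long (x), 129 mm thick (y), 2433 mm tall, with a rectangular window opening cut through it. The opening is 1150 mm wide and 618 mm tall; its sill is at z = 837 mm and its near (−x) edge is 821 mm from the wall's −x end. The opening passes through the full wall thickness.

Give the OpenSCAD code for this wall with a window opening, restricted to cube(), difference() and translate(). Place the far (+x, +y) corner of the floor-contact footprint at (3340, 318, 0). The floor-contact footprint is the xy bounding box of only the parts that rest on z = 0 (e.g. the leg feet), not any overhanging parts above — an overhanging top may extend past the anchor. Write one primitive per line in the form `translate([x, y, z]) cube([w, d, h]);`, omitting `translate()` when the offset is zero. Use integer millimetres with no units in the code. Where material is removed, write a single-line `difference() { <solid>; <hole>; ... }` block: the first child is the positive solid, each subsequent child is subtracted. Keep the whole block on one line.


difference() { translate([425, 189, 0]) cube([2915, 129, 2433]); translate([1246, 189, 837]) cube([1150, 129, 618]); }


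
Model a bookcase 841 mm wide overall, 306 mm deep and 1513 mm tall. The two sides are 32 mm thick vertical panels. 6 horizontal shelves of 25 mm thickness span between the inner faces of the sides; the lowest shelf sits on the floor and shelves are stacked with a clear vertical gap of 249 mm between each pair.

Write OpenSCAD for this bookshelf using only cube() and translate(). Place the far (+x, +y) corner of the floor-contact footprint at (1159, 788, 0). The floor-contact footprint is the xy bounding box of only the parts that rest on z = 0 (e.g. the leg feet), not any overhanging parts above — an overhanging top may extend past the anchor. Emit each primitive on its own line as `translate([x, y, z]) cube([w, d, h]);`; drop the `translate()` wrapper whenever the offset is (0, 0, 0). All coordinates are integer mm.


translate([318, 482, 0]) cube([32, 306, 1513]);
translate([1127, 482, 0]) cube([32, 306, 1513]);
translate([350, 482, 0]) cube([777, 306, 25]);
translate([350, 482, 274]) cube([777, 306, 25]);
translate([350, 482, 548]) cube([777, 306, 25]);
translate([350, 482, 822]) cube([777, 306, 25]);
translate([350, 482, 1096]) cube([777, 306, 25]);
translate([350, 482, 1370]) cube([777, 306, 25]);


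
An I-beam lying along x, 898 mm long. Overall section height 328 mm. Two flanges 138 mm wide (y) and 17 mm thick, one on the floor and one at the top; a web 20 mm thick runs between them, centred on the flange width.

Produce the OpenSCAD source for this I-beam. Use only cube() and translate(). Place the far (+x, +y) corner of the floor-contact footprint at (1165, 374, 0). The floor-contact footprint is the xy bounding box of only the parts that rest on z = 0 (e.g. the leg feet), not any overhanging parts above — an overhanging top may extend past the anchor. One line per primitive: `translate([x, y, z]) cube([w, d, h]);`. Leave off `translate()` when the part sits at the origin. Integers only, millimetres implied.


translate([267, 236, 0]) cube([898, 138, 17]);
translate([267, 295, 17]) cube([898, 20, 294]);
translate([267, 236, 311]) cube([898, 138, 17]);


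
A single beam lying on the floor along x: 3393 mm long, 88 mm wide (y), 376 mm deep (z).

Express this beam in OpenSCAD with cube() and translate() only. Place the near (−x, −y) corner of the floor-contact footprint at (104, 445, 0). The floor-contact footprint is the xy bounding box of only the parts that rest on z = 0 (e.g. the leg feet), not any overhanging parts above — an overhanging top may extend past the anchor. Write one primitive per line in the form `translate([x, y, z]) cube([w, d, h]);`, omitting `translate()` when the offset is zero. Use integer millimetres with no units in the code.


translate([104, 445, 0]) cube([3393, 88, 376]);


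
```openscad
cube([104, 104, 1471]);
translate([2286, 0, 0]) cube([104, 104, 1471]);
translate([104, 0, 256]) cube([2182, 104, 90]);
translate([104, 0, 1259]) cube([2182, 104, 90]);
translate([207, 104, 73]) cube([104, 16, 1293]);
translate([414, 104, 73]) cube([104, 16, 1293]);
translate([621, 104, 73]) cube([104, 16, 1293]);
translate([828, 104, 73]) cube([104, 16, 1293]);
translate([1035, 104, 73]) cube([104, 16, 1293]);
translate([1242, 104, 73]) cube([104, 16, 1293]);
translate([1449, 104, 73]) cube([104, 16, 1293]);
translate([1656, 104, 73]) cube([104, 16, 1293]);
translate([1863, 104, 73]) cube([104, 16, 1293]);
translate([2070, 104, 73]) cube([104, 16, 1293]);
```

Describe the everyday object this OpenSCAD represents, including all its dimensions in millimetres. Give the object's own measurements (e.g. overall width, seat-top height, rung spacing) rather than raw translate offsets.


A fence section. Two 104×104 mm posts, 1471 mm tall, stand on the floor with a clear span of 2182 mm between their inner faces. Two horizontal rails of 104×90 mm section span the gap between the posts with their undersides at z = 256 mm and z = 1259 mm, flush with the posts' −y face. 10 pickets, each 104 mm wide, 16 mm thick and 1293 mm tall, are fixed to the +y face of the rails with their bottoms at z = 73 mm, spaced across the span with a 103 mm gap after the −x post and between neighbouring pickets, with 112 mm left before the +x post.


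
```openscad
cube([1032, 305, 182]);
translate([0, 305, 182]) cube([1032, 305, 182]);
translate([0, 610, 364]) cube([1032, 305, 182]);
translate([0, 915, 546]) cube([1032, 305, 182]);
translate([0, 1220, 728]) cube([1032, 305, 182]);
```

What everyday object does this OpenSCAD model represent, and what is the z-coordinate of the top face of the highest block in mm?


A staircase. The total rise is 910 mm.

5 identical blocks, each offset up and back from the previous — a staircase. Each step is 182 mm tall and there are 5 of them, so the total rise is 5 × 182 = 910 mm.


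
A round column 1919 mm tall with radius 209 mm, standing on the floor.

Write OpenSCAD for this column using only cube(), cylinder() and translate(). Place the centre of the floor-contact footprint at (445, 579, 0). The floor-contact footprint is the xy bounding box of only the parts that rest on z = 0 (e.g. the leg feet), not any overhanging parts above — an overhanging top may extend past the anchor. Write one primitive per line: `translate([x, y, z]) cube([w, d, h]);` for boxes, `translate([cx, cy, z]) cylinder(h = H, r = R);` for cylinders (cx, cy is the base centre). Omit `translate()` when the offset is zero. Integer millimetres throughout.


translate([445, 579, 0]) cylinder(h = 1919, r = 209);


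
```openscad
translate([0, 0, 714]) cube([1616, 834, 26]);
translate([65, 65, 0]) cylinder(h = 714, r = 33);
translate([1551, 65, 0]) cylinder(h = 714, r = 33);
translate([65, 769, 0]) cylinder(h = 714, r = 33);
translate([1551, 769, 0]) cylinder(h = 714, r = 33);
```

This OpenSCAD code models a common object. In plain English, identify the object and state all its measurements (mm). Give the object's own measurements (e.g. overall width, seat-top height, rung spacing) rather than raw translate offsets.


A rectangular dining table. The top is 1616×834×26 mm with its upper surface at z = 740 mm. It stands on four round legs of 66 mm diameter, each leg's bounding box inset 32 mm from the nearest pair of top edges, running from the floor to the underside of the top.


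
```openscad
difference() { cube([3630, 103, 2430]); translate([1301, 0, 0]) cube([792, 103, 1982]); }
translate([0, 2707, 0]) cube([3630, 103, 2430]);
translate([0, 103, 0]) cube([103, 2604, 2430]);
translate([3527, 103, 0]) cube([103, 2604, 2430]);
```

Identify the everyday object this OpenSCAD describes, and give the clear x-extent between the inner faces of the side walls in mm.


A single room. The interior width is 3424 mm.

Four walls enclosing a rectangle with a door in the front wall — a room. Outside width 3630 minus two 103 mm walls gives 3424 mm.


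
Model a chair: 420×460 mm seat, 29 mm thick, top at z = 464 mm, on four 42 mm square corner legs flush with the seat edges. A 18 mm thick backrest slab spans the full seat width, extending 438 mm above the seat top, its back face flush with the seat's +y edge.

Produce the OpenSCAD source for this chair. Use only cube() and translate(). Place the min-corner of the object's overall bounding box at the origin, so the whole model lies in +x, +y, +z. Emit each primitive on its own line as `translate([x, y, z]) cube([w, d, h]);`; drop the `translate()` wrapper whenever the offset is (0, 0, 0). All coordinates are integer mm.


// leg_h = 464 - 29 = 435
translate([0, 0, 435]) cube([420, 460, 29]);
cube([42, 42, 435]);
translate([378, 0, 0]) cube([42, 42, 435]);
translate([0, 418, 0]) cube([42, 42, 435]);
translate([378, 418, 0]) cube([42, 42, 435]);
translate([0, 442, 464]) cube([420, 18, 438]);


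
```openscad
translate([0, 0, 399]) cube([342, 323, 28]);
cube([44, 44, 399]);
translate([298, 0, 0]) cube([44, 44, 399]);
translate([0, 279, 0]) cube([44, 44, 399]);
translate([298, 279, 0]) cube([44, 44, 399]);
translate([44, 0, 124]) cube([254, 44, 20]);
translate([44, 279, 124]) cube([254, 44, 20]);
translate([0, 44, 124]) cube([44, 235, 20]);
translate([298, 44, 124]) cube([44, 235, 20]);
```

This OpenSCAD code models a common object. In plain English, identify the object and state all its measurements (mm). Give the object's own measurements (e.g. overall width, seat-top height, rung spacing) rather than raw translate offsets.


A simple wooden stool: a rectangular seat 342 mm (x) by 323 mm (y), 28 mm thick, top face at z = 427 mm, on four square legs, each 44×44 mm in cross-section. The legs rest on z = 0, each flush with a corner of the seat. Four stretchers, 44 mm wide and 20 mm tall, connect adjacent legs with their undersides at z = 124 mm, each running between the inner faces of the legs it joins and aligned with the legs' outer faces on the other axis.


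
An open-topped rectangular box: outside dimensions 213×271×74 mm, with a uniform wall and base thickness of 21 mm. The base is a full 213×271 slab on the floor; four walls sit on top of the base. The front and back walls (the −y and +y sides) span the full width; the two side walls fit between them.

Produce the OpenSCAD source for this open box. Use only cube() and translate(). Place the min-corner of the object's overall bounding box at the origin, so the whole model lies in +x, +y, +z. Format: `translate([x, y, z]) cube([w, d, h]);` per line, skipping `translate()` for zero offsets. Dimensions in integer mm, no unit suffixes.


cube([213, 271, 21]);
translate([0, 0, 21]) cube([213, 21, 53]);
translate([0, 250, 21]) cube([213, 21, 53]);
translate([0, 21, 21]) cube([21, 229, 53]);
translate([192, 21, 21]) cube([21, 229, 53]);


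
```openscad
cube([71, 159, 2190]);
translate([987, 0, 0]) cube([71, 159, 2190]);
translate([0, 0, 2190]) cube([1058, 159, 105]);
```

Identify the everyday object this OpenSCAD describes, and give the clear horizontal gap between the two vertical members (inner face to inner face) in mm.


A door frame. The clear opening width is 916 mm.

Two 2190 mm tall posts with a header on top — a door frame. The left jamb is 71 mm wide at x = 0; the right jamb starts at x = 987. The clear opening is 987 − 71 = 916 mm.


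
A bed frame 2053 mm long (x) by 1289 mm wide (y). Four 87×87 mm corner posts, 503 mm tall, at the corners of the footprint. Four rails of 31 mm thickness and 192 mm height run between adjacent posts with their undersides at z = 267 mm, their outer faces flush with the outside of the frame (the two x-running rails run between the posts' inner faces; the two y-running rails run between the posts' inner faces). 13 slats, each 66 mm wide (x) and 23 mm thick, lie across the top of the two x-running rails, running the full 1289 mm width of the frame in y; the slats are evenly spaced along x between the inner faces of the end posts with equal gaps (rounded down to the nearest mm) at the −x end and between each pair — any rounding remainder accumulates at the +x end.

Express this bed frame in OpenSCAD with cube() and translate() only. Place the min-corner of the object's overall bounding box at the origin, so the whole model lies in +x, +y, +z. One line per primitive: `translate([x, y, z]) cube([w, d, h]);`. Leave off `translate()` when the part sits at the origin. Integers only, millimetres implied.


cube([87, 87, 503]);
translate([0, 1202, 0]) cube([87, 87, 503]);
translate([1966, 0, 0]) cube([87, 87, 503]);
translate([1966, 1202, 0]) cube([87, 87, 503]);
translate([87, 0, 267]) cube([1879, 31, 192]);
translate([87, 1258, 267]) cube([1879, 31, 192]);
translate([0, 87, 267]) cube([31, 1115, 192]);
translate([2022, 87, 267]) cube([31, 1115, 192]);
translate([159, 0, 459]) cube([66, 1289, 23]);
translate([297, 0, 459]) cube([66, 1289, 23]);
translate([435, 0, 459]) cube([66, 1289, 23]);
translate([573, 0, 459]) cube([66, 1289, 23]);
translate([711, 0, 459]) cube([66, 1289, 23]);
translate([849, 0, 459]) cube([66, 1289, 23]);
translate([987, 0, 459]) cube([66, 1289, 23]);
translate([1125, 0, 459]) cube([66, 1289, 23]);
translate([1263, 0, 459]) cube([66, 1289, 23]);
translate([1401, 0, 459]) cube([66, 1289, 23]);
translate([1539, 0, 459]) cube([66, 1289, 23]);
translate([1677, 0, 459]) cube([66, 1289, 23]);
translate([1815, 0, 459]) cube([66, 1289, 23]);


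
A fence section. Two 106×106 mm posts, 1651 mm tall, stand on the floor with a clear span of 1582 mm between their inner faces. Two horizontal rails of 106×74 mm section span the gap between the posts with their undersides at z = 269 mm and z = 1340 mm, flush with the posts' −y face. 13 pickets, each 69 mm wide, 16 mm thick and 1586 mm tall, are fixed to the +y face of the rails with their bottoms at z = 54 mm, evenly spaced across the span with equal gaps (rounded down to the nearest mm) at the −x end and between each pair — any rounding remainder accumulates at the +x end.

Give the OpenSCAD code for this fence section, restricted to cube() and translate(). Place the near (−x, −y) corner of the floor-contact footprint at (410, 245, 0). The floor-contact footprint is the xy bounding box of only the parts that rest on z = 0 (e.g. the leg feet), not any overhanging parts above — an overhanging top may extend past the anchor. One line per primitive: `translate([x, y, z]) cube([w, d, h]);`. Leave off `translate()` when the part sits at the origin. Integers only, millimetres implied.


translate([410, 245, 0]) cube([106, 106, 1651]);
translate([2098, 245, 0]) cube([106, 106, 1651]);
translate([516, 245, 269]) cube([1582, 106, 74]);
translate([516, 245, 1340]) cube([1582, 106, 74]);
translate([564, 351, 54]) cube([69, 16, 1586]);
translate([681, 351, 54]) cube([69, 16, 1586]);
translate([798, 351, 54]) cube([69, 16, 1586]);
translate([915, 351, 54]) cube([69, 16, 1586]);
translate([1032, 351, 54]) cube([69, 16, 1586]);
translate([1149, 351, 54]) cube([69, 16, 1586]);
translate([1266, 351, 54]) cube([69, 16, 1586]);
translate([1383, 351, 54]) cube([69, 16, 1586]);
translate([1500, 351, 54]) cube([69, 16, 1586]);
translate([1617, 351, 54]) cube([69, 16, 1586]);
translate([1734, 351, 54]) cube([69, 16, 1586]);
translate([1851, 351, 54]) cube([69, 16, 1586]);
translate([1968, 351, 54]) cube([69, 16, 1586]);


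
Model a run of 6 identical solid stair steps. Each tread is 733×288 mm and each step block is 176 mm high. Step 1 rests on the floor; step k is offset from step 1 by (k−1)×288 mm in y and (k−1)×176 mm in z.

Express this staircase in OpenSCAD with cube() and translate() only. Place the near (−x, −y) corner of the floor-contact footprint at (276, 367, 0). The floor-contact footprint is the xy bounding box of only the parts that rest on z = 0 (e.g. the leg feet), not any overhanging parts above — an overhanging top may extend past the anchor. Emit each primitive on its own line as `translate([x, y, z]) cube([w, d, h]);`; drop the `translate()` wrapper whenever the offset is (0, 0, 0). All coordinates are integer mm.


translate([276, 367, 0]) cube([733, 288, 176]);
translate([276, 655, 176]) cube([733, 288, 176]);
translate([276, 943, 352]) cube([733, 288, 176]);
translate([276, 1231, 528]) cube([733, 288, 176]);
translate([276, 1519, 704]) cube([733, 288, 176]);
translate([276, 1807, 880]) cube([733, 288, 176]);


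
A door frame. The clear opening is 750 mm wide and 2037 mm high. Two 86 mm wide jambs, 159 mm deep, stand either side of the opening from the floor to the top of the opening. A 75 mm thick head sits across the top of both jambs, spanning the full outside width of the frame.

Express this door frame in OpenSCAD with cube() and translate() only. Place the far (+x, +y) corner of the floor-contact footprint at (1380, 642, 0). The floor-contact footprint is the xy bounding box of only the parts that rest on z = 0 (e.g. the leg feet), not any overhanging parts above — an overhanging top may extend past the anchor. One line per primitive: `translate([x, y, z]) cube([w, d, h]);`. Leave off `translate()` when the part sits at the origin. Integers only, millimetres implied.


translate([458, 483, 0]) cube([86, 159, 2037]);
translate([1294, 483, 0]) cube([86, 159, 2037]);
translate([458, 483, 2037]) cube([922, 159, 75]);


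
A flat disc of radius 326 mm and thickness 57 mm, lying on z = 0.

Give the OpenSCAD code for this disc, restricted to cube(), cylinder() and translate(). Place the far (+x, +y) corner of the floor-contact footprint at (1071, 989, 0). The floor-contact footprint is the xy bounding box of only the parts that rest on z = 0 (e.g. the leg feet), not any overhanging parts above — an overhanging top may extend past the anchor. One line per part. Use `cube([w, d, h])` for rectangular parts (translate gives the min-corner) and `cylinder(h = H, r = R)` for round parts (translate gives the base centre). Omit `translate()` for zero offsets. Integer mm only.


translate([745, 663, 0]) cylinder(h = 57, r = 326);


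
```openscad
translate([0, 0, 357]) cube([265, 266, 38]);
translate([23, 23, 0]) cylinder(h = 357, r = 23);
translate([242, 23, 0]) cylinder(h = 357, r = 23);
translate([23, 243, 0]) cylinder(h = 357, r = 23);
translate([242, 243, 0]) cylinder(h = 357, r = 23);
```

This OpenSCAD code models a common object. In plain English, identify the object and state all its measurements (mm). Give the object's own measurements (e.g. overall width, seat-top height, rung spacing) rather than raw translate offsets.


A four-legged stool. The seat is a 265×266×38 mm slab whose top surface is at z = 395 mm; four round legs, each 46 mm in diameter, run from the floor (z = 0) to the underside of the seat, each leg's axis is inset half a diameter from the nearest pair of seat edges (so the leg's bounding box is flush with the corner).


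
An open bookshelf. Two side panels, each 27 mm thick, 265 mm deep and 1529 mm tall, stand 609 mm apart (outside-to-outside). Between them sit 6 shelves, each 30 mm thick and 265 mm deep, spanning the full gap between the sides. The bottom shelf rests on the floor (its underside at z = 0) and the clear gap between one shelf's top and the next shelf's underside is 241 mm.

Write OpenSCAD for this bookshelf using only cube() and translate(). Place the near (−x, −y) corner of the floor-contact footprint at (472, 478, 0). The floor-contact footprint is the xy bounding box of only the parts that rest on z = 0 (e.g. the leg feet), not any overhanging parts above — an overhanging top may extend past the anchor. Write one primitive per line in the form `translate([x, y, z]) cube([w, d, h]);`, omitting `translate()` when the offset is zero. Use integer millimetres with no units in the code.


translate([472, 478, 0]) cube([27, 265, 1529]);
translate([1054, 478, 0]) cube([27, 265, 1529]);
translate([499, 478, 0]) cube([555, 265, 30]);
translate([499, 478, 271]) cube([555, 265, 30]);
translate([499, 478, 542]) cube([555, 265, 30]);
translate([499, 478, 813]) cube([555, 265, 30]);
translate([499, 478, 1084]) cube([555, 265, 30]);
translate([499, 478, 1355]) cube([555, 265, 30]);


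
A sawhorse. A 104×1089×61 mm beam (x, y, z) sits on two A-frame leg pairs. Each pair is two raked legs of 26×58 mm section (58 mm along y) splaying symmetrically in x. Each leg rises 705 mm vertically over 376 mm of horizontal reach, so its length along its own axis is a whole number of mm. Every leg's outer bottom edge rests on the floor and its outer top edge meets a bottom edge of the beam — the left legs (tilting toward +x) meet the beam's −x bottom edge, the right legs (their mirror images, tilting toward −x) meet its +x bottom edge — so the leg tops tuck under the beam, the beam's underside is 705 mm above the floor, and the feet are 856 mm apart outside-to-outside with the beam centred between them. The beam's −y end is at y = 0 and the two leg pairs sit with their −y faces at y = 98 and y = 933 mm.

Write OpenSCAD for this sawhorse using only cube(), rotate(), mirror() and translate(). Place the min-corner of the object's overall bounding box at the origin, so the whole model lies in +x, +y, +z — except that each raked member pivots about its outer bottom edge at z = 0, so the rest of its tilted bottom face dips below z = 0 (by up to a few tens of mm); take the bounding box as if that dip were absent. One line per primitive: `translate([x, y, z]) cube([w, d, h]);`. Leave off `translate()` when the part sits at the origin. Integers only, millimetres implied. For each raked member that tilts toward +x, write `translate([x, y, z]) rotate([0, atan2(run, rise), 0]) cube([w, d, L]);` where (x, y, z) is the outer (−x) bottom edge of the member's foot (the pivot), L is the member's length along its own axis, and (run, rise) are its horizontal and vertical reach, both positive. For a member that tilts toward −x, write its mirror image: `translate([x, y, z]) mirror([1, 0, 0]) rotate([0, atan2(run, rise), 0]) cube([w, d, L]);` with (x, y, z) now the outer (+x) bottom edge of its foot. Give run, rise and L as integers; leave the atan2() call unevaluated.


// leg length = √(376² + 705²) = 799
// right-leg outer foot x = 2·376 + 104 = 856
// beam min-corner = (376, 0, 705)
translate([376, 0, 705]) cube([104, 1089, 61]);
translate([0, 98, 0]) rotate([0, atan2(376, 705), 0]) cube([26, 58, 799]);
translate([856, 98, 0]) mirror([1, 0, 0]) rotate([0, atan2(376, 705), 0]) cube([26, 58, 799]);
translate([0, 933, 0]) rotate([0, atan2(376, 705), 0]) cube([26, 58, 799]);
translate([856, 933, 0]) mirror([1, 0, 0]) rotate([0, atan2(376, 705), 0]) cube([26, 58, 799]);


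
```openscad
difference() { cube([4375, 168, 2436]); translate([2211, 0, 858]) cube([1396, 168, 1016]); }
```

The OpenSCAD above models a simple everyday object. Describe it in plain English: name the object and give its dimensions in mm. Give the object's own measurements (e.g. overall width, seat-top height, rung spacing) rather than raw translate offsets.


A wall 4375 mm long (x), 168 mm thick (y), 2436 mm tall, with a rectangular window opening cut through it. The opening is 1396 mm wide and 1016 mm tall; its sill is at z = 858 mm and its near (−x) edge is 2211 mm from the wall's −x end. The opening passes through the full wall thickness.


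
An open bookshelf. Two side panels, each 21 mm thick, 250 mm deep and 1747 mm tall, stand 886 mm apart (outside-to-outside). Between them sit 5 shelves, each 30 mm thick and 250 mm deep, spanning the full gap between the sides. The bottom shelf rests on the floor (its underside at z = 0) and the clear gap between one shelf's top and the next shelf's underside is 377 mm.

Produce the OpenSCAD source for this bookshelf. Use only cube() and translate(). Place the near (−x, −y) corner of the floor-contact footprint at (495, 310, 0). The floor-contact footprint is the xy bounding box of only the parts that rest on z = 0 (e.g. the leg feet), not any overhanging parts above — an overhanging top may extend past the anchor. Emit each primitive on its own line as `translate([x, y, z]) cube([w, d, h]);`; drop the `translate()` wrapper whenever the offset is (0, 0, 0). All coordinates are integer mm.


translate([495, 310, 0]) cube([21, 250, 1747]);
translate([1360, 310, 0]) cube([21, 250, 1747]);
translate([516, 310, 0]) cube([844, 250, 30]);
translate([516, 310, 407]) cube([844, 250, 30]);
translate([516, 310, 814]) cube([844, 250, 30]);
translate([516, 310, 1221]) cube([844, 250, 30]);
translate([516, 310, 1628]) cube([844, 250, 30]);


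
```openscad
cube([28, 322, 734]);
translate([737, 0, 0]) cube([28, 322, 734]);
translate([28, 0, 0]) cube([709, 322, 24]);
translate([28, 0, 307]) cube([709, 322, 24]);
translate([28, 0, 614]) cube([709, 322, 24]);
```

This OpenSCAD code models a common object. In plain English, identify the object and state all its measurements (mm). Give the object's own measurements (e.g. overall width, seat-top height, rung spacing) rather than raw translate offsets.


An open bookshelf. Two side panels, each 28 mm thick, 322 mm deep and 734 mm tall, stand 765 mm apart (outside-to-outside). Between them sit 3 shelves, each 24 mm thick and 322 mm deep, spanning the full gap between the sides. The bottom shelf rests on the floor (its underside at z = 0) and the clear gap between one shelf's top and the next shelf's underside is 283 mm.


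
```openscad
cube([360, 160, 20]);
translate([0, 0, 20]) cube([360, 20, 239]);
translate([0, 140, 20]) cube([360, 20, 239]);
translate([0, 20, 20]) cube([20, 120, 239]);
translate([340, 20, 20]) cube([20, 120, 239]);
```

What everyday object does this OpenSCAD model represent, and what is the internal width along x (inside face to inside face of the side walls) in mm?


An open box. The internal width is 320 mm.

A 360×160 base slab with four walls standing on it — an open box. The base is 360 mm wide and the walls are 20 mm thick, so the internal width is 360 − 2 × 20 = 320 mm.


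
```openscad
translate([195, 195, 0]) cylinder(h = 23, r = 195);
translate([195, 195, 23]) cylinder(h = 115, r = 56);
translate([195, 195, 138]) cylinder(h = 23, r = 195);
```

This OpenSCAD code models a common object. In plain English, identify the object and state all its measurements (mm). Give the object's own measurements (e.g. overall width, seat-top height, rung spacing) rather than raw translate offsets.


A spool: two coaxial disc flanges of radius 195 mm and thickness 23 mm, joined by a core cylinder of radius 56 mm and height 115 mm. The lower flange rests on z = 0 and the three cylinders share a vertical axis.


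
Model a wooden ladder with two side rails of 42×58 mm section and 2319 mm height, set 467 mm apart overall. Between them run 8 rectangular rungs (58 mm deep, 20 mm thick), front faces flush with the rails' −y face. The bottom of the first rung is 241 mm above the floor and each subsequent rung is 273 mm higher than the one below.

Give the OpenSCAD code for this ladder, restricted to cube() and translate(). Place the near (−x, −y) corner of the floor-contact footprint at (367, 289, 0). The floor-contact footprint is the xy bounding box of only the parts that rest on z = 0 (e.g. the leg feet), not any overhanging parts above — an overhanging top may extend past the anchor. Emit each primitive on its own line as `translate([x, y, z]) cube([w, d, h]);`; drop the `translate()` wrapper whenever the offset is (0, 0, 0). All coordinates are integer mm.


// rung span = 467 - 2*42 = 383
// rung[k] z = 241 + k*273
translate([367, 289, 0]) cube([42, 58, 2319]);
translate([792, 289, 0]) cube([42, 58, 2319]);
translate([409, 289, 241]) cube([383, 58, 20]);
translate([409, 289, 514]) cube([383, 58, 20]);
translate([409, 289, 787]) cube([383, 58, 20]);
translate([409, 289, 1060]) cube([383, 58, 20]);
translate([409, 289, 1333]) cube([383, 58, 20]);
translate([409, 289, 1606]) cube([383, 58, 20]);
translate([409, 289, 1879]) cube([383, 58, 20]);
translate([409, 289, 2152]) cube([383, 58, 20]);


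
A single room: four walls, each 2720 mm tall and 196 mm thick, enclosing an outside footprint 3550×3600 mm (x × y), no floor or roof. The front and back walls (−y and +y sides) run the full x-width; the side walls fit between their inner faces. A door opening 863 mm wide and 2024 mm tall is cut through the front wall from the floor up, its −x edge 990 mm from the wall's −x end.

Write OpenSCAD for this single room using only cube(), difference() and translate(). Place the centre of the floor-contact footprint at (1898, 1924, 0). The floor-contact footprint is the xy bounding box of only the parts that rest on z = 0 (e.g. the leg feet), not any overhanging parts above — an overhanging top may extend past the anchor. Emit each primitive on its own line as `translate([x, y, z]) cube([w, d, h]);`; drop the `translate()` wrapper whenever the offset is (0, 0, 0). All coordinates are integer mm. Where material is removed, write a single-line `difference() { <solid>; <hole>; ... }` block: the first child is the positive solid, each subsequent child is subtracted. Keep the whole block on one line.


difference() { translate([123, 124, 0]) cube([3550, 196, 2720]); translate([1113, 124, 0]) cube([863, 196, 2024]); }
translate([123, 3528, 0]) cube([3550, 196, 2720]);
translate([123, 320, 0]) cube([196, 3208, 2720]);
translate([3477, 320, 0]) cube([196, 3208, 2720]);
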